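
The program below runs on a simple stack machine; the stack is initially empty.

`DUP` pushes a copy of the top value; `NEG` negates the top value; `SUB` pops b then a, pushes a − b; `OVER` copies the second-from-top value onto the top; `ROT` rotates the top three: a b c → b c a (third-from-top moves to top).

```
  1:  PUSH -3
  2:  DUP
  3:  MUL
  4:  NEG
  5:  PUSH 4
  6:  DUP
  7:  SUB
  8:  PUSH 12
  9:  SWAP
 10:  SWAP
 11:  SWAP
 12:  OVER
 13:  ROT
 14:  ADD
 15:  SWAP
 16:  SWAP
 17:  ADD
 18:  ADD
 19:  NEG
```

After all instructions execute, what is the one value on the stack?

PUSH -3 → -3
DUP     → -3 -3
MUL     → 9
NEG     → -9
PUSH 4  → -9 4
DUP     → -9 4 4
SUB     → -9 0
PUSH 12 → -9 0 12
SWAP    → -9 12 0
SWAP    → -9 0 12
SWAP    → -9 12 0
OVER    → -9 12 0 12
ROT     → -9 0 12 12
ADD     → -9 0 24
SWAP    → -9 24 0
SWAP    → -9 0 24
ADD     → -9 24
ADD     → 15
NEG     → -15

-15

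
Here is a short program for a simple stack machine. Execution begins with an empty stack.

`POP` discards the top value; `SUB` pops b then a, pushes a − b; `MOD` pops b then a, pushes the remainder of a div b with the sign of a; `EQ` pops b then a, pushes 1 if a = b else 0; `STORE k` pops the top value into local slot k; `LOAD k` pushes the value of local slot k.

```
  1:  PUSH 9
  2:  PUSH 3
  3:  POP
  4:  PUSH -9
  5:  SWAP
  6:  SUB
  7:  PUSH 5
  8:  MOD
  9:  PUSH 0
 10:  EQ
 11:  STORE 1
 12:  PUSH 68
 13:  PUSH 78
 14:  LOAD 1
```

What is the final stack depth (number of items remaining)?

PUSH 9   [9]
PUSH 3   [9, 3]
POP      [9]
PUSH -9  [9, -9]
SWAP     [-9, 9]
SUB      [-18]
PUSH 5   [-18, 5]
MOD      [-3]
PUSH 0   [-3, 0]
EQ       [0]
STORE 1  []
PUSH 68  [68]
PUSH 78  [68, 78]
LOAD 1   [68, 78, 0]

3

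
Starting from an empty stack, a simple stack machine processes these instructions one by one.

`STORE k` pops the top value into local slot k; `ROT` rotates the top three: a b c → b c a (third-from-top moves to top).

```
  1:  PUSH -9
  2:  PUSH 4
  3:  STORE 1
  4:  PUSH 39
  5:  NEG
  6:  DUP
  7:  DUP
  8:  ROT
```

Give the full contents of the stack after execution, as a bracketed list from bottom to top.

[-9, -39, -39, -39]

PUSH -9 : -9
PUSH 4  : -9 4
STORE 1 : -9
PUSH 39 : -9 39
NEG     : -9 -39
DUP     : -9 -39 -39
DUP     : -9 -39 -39 -39
ROT     : -9 -39 -39 -39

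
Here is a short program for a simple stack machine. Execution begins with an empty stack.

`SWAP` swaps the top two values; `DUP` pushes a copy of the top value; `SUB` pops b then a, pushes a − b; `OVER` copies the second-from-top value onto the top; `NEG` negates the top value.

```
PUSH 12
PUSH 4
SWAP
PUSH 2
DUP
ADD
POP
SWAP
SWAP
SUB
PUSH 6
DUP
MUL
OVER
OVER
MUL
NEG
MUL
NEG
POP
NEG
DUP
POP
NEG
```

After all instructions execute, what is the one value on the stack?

PUSH 12 → 12
PUSH 4  → 12 4
SWAP    → 4 12
PUSH 2  → 4 12 2
DUP     → 4 12 2 2
ADD     → 4 12 4
POP     → 4 12
SWAP    → 12 4
SWAP    → 4 12
SUB     → -8
PUSH 6  → -8 6
DUP     → -8 6 6
MUL     → -8 36
OVER    → -8 36 -8
OVER    → -8 36 -8 36
MUL     → -8 36 -288
NEG     → -8 36 288
MUL     → -8 10368
NEG     → -8 -10368
POP     → -8
NEG     → 8
DUP     → 8 8
POP     → 8
NEG     → -8

-8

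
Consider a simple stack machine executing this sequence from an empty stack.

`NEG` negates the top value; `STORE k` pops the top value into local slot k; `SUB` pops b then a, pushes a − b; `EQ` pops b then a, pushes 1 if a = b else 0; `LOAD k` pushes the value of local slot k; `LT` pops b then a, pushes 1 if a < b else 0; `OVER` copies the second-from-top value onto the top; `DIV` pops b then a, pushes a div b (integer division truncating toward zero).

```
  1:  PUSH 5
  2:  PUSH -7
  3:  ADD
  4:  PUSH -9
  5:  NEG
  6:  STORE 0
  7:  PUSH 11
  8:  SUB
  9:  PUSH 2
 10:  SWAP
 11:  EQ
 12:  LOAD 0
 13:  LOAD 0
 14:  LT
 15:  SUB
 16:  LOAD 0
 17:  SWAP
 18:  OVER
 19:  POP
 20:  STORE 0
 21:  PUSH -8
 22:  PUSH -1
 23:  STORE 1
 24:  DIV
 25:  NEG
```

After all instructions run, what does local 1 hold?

-1

PUSH 5  → 5
PUSH -7 → 5 -7
ADD     → -2
PUSH -9 → -2 -9
NEG     → -2 9
STORE 0 → -2
PUSH 11 → -2 11
SUB     → -13
PUSH 2  → -13 2
SWAP    → 2 -13
EQ      → 0
LOAD 0  → 0 9
LOAD 0  → 0 9 9
LT      → 0 0
SUB     → 0
LOAD 0  → 0 9
SWAP    → 9 0
OVER    → 9 0 9
POP     → 9 0
STORE 0 → 9
PUSH -8 → 9 -8
PUSH -1 → 9 -8 -1
STORE 1 → 9 -8
DIV     → -1
NEG     → 1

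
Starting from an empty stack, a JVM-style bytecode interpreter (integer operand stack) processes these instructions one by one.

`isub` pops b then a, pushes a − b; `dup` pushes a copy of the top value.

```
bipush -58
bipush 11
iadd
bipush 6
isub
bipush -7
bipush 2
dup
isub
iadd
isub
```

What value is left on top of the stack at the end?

-46

bipush -58 : -58
bipush 11  : -58 11
iadd       : -47
bipush 6   : -47 6
isub       : -53
bipush -7  : -53 -7
bipush 2   : -53 -7 2
dup        : -53 -7 2 2
isub       : -53 -7 0
iadd       : -53 -7
isub       : -46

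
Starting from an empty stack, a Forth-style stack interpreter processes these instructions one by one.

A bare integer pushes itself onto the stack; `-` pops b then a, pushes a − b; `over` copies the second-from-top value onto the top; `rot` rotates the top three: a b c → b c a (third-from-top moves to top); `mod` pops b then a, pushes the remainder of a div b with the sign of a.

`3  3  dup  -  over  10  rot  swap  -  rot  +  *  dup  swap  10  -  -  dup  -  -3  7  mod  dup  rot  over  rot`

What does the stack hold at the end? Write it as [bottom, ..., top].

[-3, 0, -3, -3]

3    → [3]
3    → [3, 3]
dup  → [3, 3, 3]
-    → [3, 0]
over → [3, 0, 3]
10   → [3, 0, 3, 10]
rot  → [3, 3, 10, 0]
swap → [3, 3, 0, 10]
-    → [3, 3, -10]
rot  → [3, -10, 3]
+    → [3, -7]
*    → [-21]
dup  → [-21, -21]
swap → [-21, -21]
10   → [-21, -21, 10]
-    → [-21, -31]
-    → [10]
dup  → [10, 10]
-    → [0]
-3   → [0, -3]
7    → [0, -3, 7]
mod  → [0, -3]
dup  → [0, -3, -3]
rot  → [-3, -3, 0]
over → [-3, -3, 0, -3]
rot  → [-3, 0, -3, -3]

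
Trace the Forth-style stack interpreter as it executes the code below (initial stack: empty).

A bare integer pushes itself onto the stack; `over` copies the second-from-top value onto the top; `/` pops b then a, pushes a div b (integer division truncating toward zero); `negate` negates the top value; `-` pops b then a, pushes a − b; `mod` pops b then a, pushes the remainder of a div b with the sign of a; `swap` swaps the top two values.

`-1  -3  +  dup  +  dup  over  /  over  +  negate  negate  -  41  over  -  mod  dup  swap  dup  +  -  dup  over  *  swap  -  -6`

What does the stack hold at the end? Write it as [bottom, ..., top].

[0, -6]

-1     : -1
-3     : -1 -3
+      : -4
dup    : -4 -4
+      : -8
dup    : -8 -8
over   : -8 -8 -8
/      : -8 1
over   : -8 1 -8
+      : -8 -7
negate : -8 7
negate : -8 -7
-      : -1
41     : -1 41
over   : -1 41 -1
-      : -1 42
mod    : -1
dup    : -1 -1
swap   : -1 -1
dup    : -1 -1 -1
+      : -1 -2
-      : 1
dup    : 1 1
over   : 1 1 1
*      : 1 1
swap   : 1 1
-      : 0
-6     : 0 -6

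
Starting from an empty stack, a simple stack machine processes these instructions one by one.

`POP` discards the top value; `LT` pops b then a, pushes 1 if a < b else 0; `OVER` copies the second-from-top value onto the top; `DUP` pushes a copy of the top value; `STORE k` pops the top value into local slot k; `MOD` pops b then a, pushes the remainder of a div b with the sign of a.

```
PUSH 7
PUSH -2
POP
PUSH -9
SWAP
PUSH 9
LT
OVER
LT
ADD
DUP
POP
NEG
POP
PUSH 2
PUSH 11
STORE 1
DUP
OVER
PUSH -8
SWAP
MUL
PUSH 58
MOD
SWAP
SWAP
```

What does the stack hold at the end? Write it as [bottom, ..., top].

PUSH 7  : [7]
PUSH -2 : [7, -2]
POP     : [7]
PUSH -9 : [7, -9]
SWAP    : [-9, 7]
PUSH 9  : [-9, 7, 9]
LT      : [-9, 1]
OVER    : [-9, 1, -9]
LT      : [-9, 0]
ADD     : [-9]
DUP     : [-9, -9]
POP     : [-9]
NEG     : [9]
POP     : []
PUSH 2  : [2]
PUSH 11 : [2, 11]
STORE 1 : [2]
DUP     : [2, 2]
OVER    : [2, 2, 2]
PUSH -8 : [2, 2, 2, -8]
SWAP    : [2, 2, -8, 2]
MUL     : [2, 2, -16]
PUSH 58 : [2, 2, -16, 58]
MOD     : [2, 2, -16]
SWAP    : [2, -16, 2]
SWAP    : [2, 2, -16]

[2, 2, -16]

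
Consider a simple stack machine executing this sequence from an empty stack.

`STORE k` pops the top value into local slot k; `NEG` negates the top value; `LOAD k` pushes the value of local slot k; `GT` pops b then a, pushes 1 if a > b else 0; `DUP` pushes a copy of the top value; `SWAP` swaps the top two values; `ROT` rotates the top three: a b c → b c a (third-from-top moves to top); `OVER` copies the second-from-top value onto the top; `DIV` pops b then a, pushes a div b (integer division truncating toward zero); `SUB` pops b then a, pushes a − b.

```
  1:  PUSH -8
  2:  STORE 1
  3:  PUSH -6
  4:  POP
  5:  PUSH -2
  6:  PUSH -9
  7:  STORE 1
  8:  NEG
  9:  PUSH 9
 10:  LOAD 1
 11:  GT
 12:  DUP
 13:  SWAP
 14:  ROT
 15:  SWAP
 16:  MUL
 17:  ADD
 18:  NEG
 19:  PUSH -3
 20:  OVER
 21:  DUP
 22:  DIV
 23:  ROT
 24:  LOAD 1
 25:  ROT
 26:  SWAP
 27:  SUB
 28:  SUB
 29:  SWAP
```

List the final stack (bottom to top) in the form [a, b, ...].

PUSH -8  -8
STORE 1  (empty)
PUSH -6  -6
POP      (empty)
PUSH -2  -2
PUSH -9  -2 -9
STORE 1  -2
NEG      2
PUSH 9   2 9
LOAD 1   2 9 -9
GT       2 1
DUP      2 1 1
SWAP     2 1 1
ROT      1 1 2
SWAP     1 2 1
MUL      1 2
ADD      3
NEG      -3
PUSH -3  -3 -3
OVER     -3 -3 -3
DUP      -3 -3 -3 -3
DIV      -3 -3 1
ROT      -3 1 -3
LOAD 1   -3 1 -3 -9
ROT      -3 -3 -9 1
SWAP     -3 -3 1 -9
SUB      -3 -3 10
SUB      -3 -13
SWAP     -13 -3

[-13, -3]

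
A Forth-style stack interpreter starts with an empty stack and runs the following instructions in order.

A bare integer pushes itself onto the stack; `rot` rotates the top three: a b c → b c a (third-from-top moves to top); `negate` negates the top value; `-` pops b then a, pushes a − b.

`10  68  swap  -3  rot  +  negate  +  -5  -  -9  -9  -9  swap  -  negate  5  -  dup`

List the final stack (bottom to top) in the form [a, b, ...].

10     : [10]
68     : [10, 68]
swap   : [68, 10]
-3     : [68, 10, -3]
rot    : [10, -3, 68]
+      : [10, 65]
negate : [10, -65]
+      : [-55]
-5     : [-55, -5]
-      : [-50]
-9     : [-50, -9]
-9     : [-50, -9, -9]
-9     : [-50, -9, -9, -9]
swap   : [-50, -9, -9, -9]
-      : [-50, -9, 0]
negate : [-50, -9, 0]
5      : [-50, -9, 0, 5]
-      : [-50, -9, -5]
dup    : [-50, -9, -5, -5]

[-50, -9, -5, -5]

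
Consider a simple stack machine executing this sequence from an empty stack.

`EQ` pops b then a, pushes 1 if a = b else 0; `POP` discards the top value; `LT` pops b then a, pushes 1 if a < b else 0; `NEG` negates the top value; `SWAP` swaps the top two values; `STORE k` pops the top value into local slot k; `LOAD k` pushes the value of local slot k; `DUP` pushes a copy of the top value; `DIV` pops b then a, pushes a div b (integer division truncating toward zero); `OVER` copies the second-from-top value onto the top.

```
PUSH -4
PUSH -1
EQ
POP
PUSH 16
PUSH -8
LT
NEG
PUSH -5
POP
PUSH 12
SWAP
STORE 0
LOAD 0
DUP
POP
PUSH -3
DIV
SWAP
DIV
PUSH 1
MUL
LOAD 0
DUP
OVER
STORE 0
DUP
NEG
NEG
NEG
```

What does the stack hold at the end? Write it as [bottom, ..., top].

[0, 0, 0, 0]

PUSH -4  -4
PUSH -1  -4 -1
EQ       0
POP      (empty)
PUSH 16  16
PUSH -8  16 -8
LT       0
NEG      0
PUSH -5  0 -5
POP      0
PUSH 12  0 12
SWAP     12 0
STORE 0  12
LOAD 0   12 0
DUP      12 0 0
POP      12 0
PUSH -3  12 0 -3
DIV      12 0
SWAP     0 12
DIV      0
PUSH 1   0 1
MUL      0
LOAD 0   0 0
DUP      0 0 0
OVER     0 0 0 0
STORE 0  0 0 0
DUP      0 0 0 0
NEG      0 0 0 0
NEG      0 0 0 0
NEG      0 0 0 0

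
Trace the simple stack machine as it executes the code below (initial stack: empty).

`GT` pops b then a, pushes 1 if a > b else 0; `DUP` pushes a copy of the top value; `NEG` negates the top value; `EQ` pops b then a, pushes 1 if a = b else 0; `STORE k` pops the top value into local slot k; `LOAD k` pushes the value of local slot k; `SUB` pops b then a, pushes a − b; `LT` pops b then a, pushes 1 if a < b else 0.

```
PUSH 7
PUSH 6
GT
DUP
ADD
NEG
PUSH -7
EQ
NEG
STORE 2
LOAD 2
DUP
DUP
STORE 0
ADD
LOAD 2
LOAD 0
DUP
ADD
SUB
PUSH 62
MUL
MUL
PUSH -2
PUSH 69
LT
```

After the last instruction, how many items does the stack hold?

2

PUSH 7  : [7]
PUSH 6  : [7, 6]
GT      : [1]
DUP     : [1, 1]
ADD     : [2]
NEG     : [-2]
PUSH -7 : [-2, -7]
EQ      : [0]
NEG     : [0]
STORE 2 : []
LOAD 2  : [0]
DUP     : [0, 0]
DUP     : [0, 0, 0]
STORE 0 : [0, 0]
ADD     : [0]
LOAD 2  : [0, 0]
LOAD 0  : [0, 0, 0]
DUP     : [0, 0, 0, 0]
ADD     : [0, 0, 0]
SUB     : [0, 0]
PUSH 62 : [0, 0, 62]
MUL     : [0, 0]
MUL     : [0]
PUSH -2 : [0, -2]
PUSH 69 : [0, -2, 69]
LT      : [0, 1]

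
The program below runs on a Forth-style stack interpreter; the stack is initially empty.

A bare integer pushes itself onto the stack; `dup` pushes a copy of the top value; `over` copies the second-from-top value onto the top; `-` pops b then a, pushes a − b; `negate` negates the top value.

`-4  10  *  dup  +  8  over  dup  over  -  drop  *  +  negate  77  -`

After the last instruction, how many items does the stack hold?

1

-4     → [-4]
10     → [-4, 10]
*      → [-40]
dup    → [-40, -40]
+      → [-80]
8      → [-80, 8]
over   → [-80, 8, -80]
dup    → [-80, 8, -80, -80]
over   → [-80, 8, -80, -80, -80]
-      → [-80, 8, -80, 0]
drop   → [-80, 8, -80]
*      → [-80, -640]
+      → [-720]
negate → [720]
77     → [720, 77]
-      → [643]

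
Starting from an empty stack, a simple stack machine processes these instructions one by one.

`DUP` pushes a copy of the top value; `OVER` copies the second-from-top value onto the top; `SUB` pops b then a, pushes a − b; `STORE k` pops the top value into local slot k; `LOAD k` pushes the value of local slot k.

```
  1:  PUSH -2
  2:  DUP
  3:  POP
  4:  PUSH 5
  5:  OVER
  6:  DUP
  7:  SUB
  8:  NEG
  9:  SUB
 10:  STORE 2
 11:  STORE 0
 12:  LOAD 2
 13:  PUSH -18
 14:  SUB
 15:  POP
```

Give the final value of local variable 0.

-2

PUSH -2  → -2
DUP      → -2 -2
POP      → -2
PUSH 5   → -2 5
OVER     → -2 5 -2
DUP      → -2 5 -2 -2
SUB      → -2 5 0
NEG      → -2 5 0
SUB      → -2 5
STORE 2  → -2
STORE 0  → (empty)
LOAD 2   → 5
PUSH -18 → 5 -18
SUB      → 23
POP      → (empty)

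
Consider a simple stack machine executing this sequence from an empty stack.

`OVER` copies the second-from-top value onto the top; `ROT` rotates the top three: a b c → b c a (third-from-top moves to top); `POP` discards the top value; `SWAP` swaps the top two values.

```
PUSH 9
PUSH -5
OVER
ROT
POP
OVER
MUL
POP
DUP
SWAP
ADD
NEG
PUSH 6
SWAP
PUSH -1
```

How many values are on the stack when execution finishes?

PUSH 9   [9]
PUSH -5  [9, -5]
OVER     [9, -5, 9]
ROT      [-5, 9, 9]
POP      [-5, 9]
OVER     [-5, 9, -5]
MUL      [-5, -45]
POP      [-5]
DUP      [-5, -5]
SWAP     [-5, -5]
ADD      [-10]
NEG      [10]
PUSH 6   [10, 6]
SWAP     [6, 10]
PUSH -1  [6, 10, -1]

3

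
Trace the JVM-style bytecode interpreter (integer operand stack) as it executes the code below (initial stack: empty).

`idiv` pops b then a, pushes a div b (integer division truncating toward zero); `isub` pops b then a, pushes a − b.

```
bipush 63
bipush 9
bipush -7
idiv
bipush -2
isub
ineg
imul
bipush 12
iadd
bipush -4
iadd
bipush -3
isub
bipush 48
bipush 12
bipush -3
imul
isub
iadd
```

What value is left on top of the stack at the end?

bipush 63 : [63]
bipush 9  : [63, 9]
bipush -7 : [63, 9, -7]
idiv      : [63, -1]
bipush -2 : [63, -1, -2]
isub      : [63, 1]
ineg      : [63, -1]
imul      : [-63]
bipush 12 : [-63, 12]
iadd      : [-51]
bipush -4 : [-51, -4]
iadd      : [-55]
bipush -3 : [-55, -3]
isub      : [-52]
bipush 48 : [-52, 48]
bipush 12 : [-52, 48, 12]
bipush -3 : [-52, 48, 12, -3]
imul      : [-52, 48, -36]
isub      : [-52, 84]
iadd      : [32]

32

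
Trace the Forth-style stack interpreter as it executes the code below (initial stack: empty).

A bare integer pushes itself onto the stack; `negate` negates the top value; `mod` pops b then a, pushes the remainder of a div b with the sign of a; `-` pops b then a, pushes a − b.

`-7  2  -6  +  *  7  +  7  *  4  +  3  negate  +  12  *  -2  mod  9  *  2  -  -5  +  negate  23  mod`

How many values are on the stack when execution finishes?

1

-7     -> [-7]
2      -> [-7, 2]
-6     -> [-7, 2, -6]
+      -> [-7, -4]
*      -> [28]
7      -> [28, 7]
+      -> [35]
7      -> [35, 7]
*      -> [245]
4      -> [245, 4]
+      -> [249]
3      -> [249, 3]
negate -> [249, -3]
+      -> [246]
12     -> [246, 12]
*      -> [2952]
-2     -> [2952, -2]
mod    -> [0]
9      -> [0, 9]
*      -> [0]
2      -> [0, 2]
-      -> [-2]
-5     -> [-2, -5]
+      -> [-7]
negate -> [7]
23     -> [7, 23]
mod    -> [7]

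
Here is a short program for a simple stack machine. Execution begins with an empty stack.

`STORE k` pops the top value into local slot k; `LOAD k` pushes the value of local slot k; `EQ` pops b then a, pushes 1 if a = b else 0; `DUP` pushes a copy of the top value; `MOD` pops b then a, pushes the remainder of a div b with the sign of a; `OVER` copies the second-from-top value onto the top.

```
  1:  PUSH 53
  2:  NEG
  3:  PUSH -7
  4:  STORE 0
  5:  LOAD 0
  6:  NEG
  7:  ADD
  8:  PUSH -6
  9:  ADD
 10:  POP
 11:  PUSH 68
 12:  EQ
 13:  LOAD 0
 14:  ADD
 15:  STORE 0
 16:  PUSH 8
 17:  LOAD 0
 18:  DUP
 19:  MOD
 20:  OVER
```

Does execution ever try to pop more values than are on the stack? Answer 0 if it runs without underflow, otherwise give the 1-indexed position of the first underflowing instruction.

12

PUSH 53 : 53
NEG     : -53
PUSH -7 : -53 -7
STORE 0 : -53
LOAD 0  : -53 -7
NEG     : -53 7
ADD     : -46
PUSH -6 : -46 -6
ADD     : -52
POP     : (empty)
PUSH 68 : 68
EQ  — needs 2 operands, stack has 1 → underflow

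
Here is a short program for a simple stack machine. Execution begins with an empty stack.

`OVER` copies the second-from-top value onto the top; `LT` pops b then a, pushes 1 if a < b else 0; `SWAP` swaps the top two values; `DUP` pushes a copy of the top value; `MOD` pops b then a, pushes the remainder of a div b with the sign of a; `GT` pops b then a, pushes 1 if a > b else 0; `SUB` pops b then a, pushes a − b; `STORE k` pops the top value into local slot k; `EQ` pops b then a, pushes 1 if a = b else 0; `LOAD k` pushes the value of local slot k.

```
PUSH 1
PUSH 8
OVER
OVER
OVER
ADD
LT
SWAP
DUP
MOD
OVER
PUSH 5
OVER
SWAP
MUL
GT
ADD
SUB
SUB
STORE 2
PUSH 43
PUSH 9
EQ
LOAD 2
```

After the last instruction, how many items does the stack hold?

PUSH 1  -> [1]
PUSH 8  -> [1, 8]
OVER    -> [1, 8, 1]
OVER    -> [1, 8, 1, 8]
OVER    -> [1, 8, 1, 8, 1]
ADD     -> [1, 8, 1, 9]
LT      -> [1, 8, 1]
SWAP    -> [1, 1, 8]
DUP     -> [1, 1, 8, 8]
MOD     -> [1, 1, 0]
OVER    -> [1, 1, 0, 1]
PUSH 5  -> [1, 1, 0, 1, 5]
OVER    -> [1, 1, 0, 1, 5, 1]
SWAP    -> [1, 1, 0, 1, 1, 5]
MUL     -> [1, 1, 0, 1, 5]
GT      -> [1, 1, 0, 0]
ADD     -> [1, 1, 0]
SUB     -> [1, 1]
SUB     -> [0]
STORE 2 -> []
PUSH 43 -> [43]
PUSH 9  -> [43, 9]
EQ      -> [0]
LOAD 2  -> [0, 0]

2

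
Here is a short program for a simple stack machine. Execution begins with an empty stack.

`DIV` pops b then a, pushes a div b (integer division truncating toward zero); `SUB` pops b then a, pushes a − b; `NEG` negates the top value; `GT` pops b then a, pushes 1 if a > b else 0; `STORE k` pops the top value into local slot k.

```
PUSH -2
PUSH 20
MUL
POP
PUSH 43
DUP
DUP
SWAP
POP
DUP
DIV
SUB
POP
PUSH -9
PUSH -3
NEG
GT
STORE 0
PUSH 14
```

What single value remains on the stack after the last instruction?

14

PUSH -2  [-2]
PUSH 20  [-2, 20]
MUL      [-40]
POP      []
PUSH 43  [43]
DUP      [43, 43]
DUP      [43, 43, 43]
SWAP     [43, 43, 43]
POP      [43, 43]
DUP      [43, 43, 43]
DIV      [43, 1]
SUB      [42]
POP      []
PUSH -9  [-9]
PUSH -3  [-9, -3]
NEG      [-9, 3]
GT       [0]
STORE 0  []
PUSH 14  [14]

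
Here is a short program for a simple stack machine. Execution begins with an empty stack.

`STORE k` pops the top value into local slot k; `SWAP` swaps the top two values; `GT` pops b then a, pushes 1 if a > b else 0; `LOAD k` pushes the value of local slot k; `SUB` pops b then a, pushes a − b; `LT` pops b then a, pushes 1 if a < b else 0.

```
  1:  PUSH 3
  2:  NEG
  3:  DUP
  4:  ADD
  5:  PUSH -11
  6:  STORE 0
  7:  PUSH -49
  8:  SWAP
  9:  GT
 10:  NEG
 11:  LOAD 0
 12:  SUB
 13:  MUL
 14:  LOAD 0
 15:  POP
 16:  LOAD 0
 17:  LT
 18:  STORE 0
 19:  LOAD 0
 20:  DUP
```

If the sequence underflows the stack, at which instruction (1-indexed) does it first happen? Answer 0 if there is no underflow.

13

PUSH 3   → [3]
NEG      → [-3]
DUP      → [-3, -3]
ADD      → [-6]
PUSH -11 → [-6, -11]
STORE 0  → [-6]
PUSH -49 → [-6, -49]
SWAP     → [-49, -6]
GT       → [0]
NEG      → [0]
LOAD 0   → [0, -11]
SUB      → [11]
MUL  — needs 2 operands, stack has 1 → underflow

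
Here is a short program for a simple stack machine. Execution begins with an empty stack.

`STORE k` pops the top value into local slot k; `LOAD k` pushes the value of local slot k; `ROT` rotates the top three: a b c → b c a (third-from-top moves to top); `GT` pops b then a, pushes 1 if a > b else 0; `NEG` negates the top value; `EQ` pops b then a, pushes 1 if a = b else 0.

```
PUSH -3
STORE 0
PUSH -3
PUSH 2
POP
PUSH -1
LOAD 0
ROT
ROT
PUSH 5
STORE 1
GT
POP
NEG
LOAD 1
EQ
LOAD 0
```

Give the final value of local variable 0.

-3

PUSH -3 : -3
STORE 0 : (empty)
PUSH -3 : -3
PUSH 2  : -3 2
POP     : -3
PUSH -1 : -3 -1
LOAD 0  : -3 -1 -3
ROT     : -1 -3 -3
ROT     : -3 -3 -1
PUSH 5  : -3 -3 -1 5
STORE 1 : -3 -3 -1
GT      : -3 0
POP     : -3
NEG     : 3
LOAD 1  : 3 5
EQ      : 0
LOAD 0  : 0 -3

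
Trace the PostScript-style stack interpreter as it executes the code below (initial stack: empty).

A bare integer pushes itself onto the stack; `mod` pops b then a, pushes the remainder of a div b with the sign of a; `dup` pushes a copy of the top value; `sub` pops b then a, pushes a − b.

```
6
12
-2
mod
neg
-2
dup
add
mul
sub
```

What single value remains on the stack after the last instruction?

6   → 6
12  → 6 12
-2  → 6 12 -2
mod → 6 0
neg → 6 0
-2  → 6 0 -2
dup → 6 0 -2 -2
add → 6 0 -4
mul → 6 0
sub → 6

6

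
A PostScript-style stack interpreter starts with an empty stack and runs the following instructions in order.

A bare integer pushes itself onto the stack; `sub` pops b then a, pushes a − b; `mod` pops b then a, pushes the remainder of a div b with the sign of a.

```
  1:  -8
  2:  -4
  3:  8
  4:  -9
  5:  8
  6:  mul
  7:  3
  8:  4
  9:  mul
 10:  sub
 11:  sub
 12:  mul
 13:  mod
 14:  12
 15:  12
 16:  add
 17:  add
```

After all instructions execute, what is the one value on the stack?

-8   -8
-4   -8 -4
8    -8 -4 8
-9   -8 -4 8 -9
8    -8 -4 8 -9 8
mul  -8 -4 8 -72
3    -8 -4 8 -72 3
4    -8 -4 8 -72 3 4
mul  -8 -4 8 -72 12
sub  -8 -4 8 -84
sub  -8 -4 92
mul  -8 -368
mod  -8
12   -8 12
12   -8 12 12
add  -8 24
add  16

16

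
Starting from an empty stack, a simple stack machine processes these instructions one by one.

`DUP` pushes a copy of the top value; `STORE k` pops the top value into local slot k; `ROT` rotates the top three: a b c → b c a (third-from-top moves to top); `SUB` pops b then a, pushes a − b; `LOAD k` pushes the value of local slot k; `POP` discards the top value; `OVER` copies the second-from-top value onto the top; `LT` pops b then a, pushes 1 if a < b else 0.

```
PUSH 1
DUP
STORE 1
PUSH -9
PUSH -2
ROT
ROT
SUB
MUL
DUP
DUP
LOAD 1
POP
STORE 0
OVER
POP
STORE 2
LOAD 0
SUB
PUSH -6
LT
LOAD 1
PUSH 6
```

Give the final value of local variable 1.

PUSH 1  : 1
DUP     : 1 1
STORE 1 : 1
PUSH -9 : 1 -9
PUSH -2 : 1 -9 -2
ROT     : -9 -2 1
ROT     : -2 1 -9
SUB     : -2 10
MUL     : -20
DUP     : -20 -20
DUP     : -20 -20 -20
LOAD 1  : -20 -20 -20 1
POP     : -20 -20 -20
STORE 0 : -20 -20
OVER    : -20 -20 -20
POP     : -20 -20
STORE 2 : -20
LOAD 0  : -20 -20
SUB     : 0
PUSH -6 : 0 -6
LT      : 0
LOAD 1  : 0 1
PUSH 6  : 0 1 6

1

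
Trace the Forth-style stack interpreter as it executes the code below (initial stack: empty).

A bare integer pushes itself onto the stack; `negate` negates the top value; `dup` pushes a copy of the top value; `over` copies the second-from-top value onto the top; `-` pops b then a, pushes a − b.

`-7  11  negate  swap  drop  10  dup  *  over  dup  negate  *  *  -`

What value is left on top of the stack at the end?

-7     → [-7]
11     → [-7, 11]
negate → [-7, -11]
swap   → [-11, -7]
drop   → [-11]
10     → [-11, 10]
dup    → [-11, 10, 10]
*      → [-11, 100]
over   → [-11, 100, -11]
dup    → [-11, 100, -11, -11]
negate → [-11, 100, -11, 11]
*      → [-11, 100, -121]
*      → [-11, -12100]
-      → [12089]

12089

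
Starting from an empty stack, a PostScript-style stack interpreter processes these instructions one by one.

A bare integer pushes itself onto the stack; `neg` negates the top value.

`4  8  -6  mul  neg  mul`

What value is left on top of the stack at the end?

4   -> [4]
8   -> [4, 8]
-6  -> [4, 8, -6]
mul -> [4, -48]
neg -> [4, 48]
mul -> [192]

192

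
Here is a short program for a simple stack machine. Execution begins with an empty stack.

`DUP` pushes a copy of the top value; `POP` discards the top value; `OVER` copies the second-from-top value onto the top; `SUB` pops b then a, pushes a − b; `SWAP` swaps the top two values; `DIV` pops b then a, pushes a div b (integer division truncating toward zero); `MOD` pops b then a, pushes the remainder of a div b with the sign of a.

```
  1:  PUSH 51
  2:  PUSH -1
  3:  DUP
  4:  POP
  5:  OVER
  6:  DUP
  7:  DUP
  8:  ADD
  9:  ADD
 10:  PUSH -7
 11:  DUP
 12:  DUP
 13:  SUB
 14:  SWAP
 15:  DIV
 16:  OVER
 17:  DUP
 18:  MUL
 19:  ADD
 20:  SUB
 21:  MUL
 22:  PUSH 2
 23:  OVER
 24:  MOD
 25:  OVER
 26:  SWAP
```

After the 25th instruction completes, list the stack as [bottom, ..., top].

PUSH 51  51
PUSH -1  51 -1
DUP      51 -1 -1
POP      51 -1
OVER     51 -1 51
DUP      51 -1 51 51
DUP      51 -1 51 51 51
ADD      51 -1 51 102
ADD      51 -1 153
PUSH -7  51 -1 153 -7
DUP      51 -1 153 -7 -7
DUP      51 -1 153 -7 -7 -7
SUB      51 -1 153 -7 0
SWAP     51 -1 153 0 -7
DIV      51 -1 153 0
OVER     51 -1 153 0 153
DUP      51 -1 153 0 153 153
MUL      51 -1 153 0 23409
ADD      51 -1 153 23409
SUB      51 -1 -23256
MUL      51 23256
PUSH 2   51 23256 2
OVER     51 23256 2 23256
MOD      51 23256 2
OVER     51 23256 2 23256

[51, 23256, 2, 23256]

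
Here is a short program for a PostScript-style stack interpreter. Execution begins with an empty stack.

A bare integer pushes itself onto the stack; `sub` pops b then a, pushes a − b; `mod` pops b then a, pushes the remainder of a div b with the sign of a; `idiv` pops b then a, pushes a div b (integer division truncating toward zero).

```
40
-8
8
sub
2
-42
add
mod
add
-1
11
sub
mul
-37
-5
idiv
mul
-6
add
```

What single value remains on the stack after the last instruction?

-2022

40    [40]
-8    [40, -8]
8     [40, -8, 8]
sub   [40, -16]
2     [40, -16, 2]
-42   [40, -16, 2, -42]
add   [40, -16, -40]
mod   [40, -16]
add   [24]
-1    [24, -1]
11    [24, -1, 11]
sub   [24, -12]
mul   [-288]
-37   [-288, -37]
-5    [-288, -37, -5]
idiv  [-288, 7]
mul   [-2016]
-6    [-2016, -6]
add   [-2022]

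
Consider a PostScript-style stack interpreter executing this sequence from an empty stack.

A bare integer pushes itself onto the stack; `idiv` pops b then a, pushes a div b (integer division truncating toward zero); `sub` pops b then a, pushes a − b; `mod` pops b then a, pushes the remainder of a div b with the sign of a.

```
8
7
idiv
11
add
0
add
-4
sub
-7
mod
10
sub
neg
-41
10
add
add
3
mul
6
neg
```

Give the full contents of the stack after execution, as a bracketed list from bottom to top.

[-69, -6]

8    → [8]
7    → [8, 7]
idiv → [1]
11   → [1, 11]
add  → [12]
0    → [12, 0]
add  → [12]
-4   → [12, -4]
sub  → [16]
-7   → [16, -7]
mod  → [2]
10   → [2, 10]
sub  → [-8]
neg  → [8]
-41  → [8, -41]
10   → [8, -41, 10]
add  → [8, -31]
add  → [-23]
3    → [-23, 3]
mul  → [-69]
6    → [-69, 6]
neg  → [-69, -6]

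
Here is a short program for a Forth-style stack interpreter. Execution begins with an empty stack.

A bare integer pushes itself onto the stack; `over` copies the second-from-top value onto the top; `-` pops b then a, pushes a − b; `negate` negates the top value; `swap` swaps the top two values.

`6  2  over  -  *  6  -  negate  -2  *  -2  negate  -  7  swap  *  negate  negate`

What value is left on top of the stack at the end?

6       6
2       6 2
over    6 2 6
-       6 -4
*       -24
6       -24 6
-       -30
negate  30
-2      30 -2
*       -60
-2      -60 -2
negate  -60 2
-       -62
7       -62 7
swap    7 -62
*       -434
negate  434
negate  -434

-434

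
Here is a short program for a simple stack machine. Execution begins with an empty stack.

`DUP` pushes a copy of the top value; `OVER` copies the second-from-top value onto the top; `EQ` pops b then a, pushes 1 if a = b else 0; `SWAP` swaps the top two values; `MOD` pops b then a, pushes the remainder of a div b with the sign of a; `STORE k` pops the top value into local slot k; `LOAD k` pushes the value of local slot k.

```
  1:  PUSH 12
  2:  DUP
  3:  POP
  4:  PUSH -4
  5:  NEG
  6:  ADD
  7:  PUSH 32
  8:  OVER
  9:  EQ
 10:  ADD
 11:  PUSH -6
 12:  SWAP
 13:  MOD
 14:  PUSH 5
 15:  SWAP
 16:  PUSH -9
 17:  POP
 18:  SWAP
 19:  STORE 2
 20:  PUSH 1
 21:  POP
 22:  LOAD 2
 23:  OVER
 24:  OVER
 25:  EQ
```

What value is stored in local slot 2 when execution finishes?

PUSH 12 → 12
DUP     → 12 12
POP     → 12
PUSH -4 → 12 -4
NEG     → 12 4
ADD     → 16
PUSH 32 → 16 32
OVER    → 16 32 16
EQ      → 16 0
ADD     → 16
PUSH -6 → 16 -6
SWAP    → -6 16
MOD     → -6
PUSH 5  → -6 5
SWAP    → 5 -6
PUSH -9 → 5 -6 -9
POP     → 5 -6
SWAP    → -6 5
STORE 2 → -6
PUSH 1  → -6 1
POP     → -6
LOAD 2  → -6 5
OVER    → -6 5 -6
OVER    → -6 5 -6 5
EQ      → -6 5 0

5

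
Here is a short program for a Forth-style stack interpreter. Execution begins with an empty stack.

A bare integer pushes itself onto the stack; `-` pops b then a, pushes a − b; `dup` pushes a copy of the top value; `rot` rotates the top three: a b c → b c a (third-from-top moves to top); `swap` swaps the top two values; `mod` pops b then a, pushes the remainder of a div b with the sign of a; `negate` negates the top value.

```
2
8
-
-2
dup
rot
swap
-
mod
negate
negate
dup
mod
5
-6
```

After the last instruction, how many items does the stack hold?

2      -> [2]
8      -> [2, 8]
-      -> [-6]
-2     -> [-6, -2]
dup    -> [-6, -2, -2]
rot    -> [-2, -2, -6]
swap   -> [-2, -6, -2]
-      -> [-2, -4]
mod    -> [-2]
negate -> [2]
negate -> [-2]
dup    -> [-2, -2]
mod    -> [0]
5      -> [0, 5]
-6     -> [0, 5, -6]

3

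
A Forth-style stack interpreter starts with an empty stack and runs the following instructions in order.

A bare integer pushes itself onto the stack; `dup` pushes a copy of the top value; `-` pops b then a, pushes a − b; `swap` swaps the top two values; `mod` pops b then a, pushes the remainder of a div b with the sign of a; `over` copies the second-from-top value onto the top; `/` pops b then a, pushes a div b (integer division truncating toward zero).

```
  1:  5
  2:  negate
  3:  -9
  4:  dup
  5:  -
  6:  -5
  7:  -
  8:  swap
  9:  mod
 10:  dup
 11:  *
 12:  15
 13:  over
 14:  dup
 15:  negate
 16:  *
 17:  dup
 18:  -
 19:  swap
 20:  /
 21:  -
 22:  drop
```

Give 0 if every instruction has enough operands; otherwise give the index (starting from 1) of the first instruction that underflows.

0

5       [5]
negate  [-5]
-9      [-5, -9]
dup     [-5, -9, -9]
-       [-5, 0]
-5      [-5, 0, -5]
-       [-5, 5]
swap    [5, -5]
mod     [0]
dup     [0, 0]
*       [0]
15      [0, 15]
over    [0, 15, 0]
dup     [0, 15, 0, 0]
negate  [0, 15, 0, 0]
*       [0, 15, 0]
dup     [0, 15, 0, 0]
-       [0, 15, 0]
swap    [0, 0, 15]
/       [0, 0]
-       [0]
drop    []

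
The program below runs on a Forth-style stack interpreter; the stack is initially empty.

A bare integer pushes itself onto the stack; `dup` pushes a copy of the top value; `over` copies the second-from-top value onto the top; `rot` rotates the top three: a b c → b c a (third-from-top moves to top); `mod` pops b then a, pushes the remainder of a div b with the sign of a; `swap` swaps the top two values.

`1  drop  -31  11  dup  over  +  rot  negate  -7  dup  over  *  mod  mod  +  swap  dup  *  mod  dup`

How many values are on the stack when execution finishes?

1      : 1
drop   : (empty)
-31    : -31
11     : -31 11
dup    : -31 11 11
over   : -31 11 11 11
+      : -31 11 22
rot    : 11 22 -31
negate : 11 22 31
-7     : 11 22 31 -7
dup    : 11 22 31 -7 -7
over   : 11 22 31 -7 -7 -7
*      : 11 22 31 -7 49
mod    : 11 22 31 -7
mod    : 11 22 3
+      : 11 25
swap   : 25 11
dup    : 25 11 11
*      : 25 121
mod    : 25
dup    : 25 25

2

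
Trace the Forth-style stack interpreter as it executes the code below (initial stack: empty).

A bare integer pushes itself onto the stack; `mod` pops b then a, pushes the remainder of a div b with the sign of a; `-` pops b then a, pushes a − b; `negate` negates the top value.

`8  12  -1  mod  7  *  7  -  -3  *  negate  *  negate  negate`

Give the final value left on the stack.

8      -> 8
12     -> 8 12
-1     -> 8 12 -1
mod    -> 8 0
7      -> 8 0 7
*      -> 8 0
7      -> 8 0 7
-      -> 8 -7
-3     -> 8 -7 -3
*      -> 8 21
negate -> 8 -21
*      -> -168
negate -> 168
negate -> -168

-168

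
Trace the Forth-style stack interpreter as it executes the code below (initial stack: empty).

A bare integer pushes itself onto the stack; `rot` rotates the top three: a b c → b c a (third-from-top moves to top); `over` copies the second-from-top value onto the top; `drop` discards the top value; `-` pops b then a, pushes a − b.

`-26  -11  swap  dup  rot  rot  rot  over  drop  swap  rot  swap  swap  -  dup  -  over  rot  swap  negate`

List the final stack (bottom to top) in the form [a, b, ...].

-26    → -26
-11    → -26 -11
swap   → -11 -26
dup    → -11 -26 -26
rot    → -26 -26 -11
rot    → -26 -11 -26
rot    → -11 -26 -26
over   → -11 -26 -26 -26
drop   → -11 -26 -26
swap   → -11 -26 -26
rot    → -26 -26 -11
swap   → -26 -11 -26
swap   → -26 -26 -11
-      → -26 -15
dup    → -26 -15 -15
-      → -26 0
over   → -26 0 -26
rot    → 0 -26 -26
swap   → 0 -26 -26
negate → 0 -26 26

[0, -26, 26]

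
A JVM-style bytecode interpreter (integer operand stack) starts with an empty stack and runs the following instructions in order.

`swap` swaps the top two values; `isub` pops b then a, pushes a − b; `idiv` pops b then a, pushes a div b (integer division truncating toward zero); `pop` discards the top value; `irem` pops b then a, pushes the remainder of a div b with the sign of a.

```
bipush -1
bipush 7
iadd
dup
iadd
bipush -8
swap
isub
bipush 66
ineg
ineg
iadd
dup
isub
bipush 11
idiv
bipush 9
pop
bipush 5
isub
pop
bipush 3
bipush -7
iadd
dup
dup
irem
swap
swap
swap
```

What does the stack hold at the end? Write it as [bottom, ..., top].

[0, -4]

bipush -1 : -1
bipush 7  : -1 7
iadd      : 6
dup       : 6 6
iadd      : 12
bipush -8 : 12 -8
swap      : -8 12
isub      : -20
bipush 66 : -20 66
ineg      : -20 -66
ineg      : -20 66
iadd      : 46
dup       : 46 46
isub      : 0
bipush 11 : 0 11
idiv      : 0
bipush 9  : 0 9
pop       : 0
bipush 5  : 0 5
isub      : -5
pop       : (empty)
bipush 3  : 3
bipush -7 : 3 -7
iadd      : -4
dup       : -4 -4
dup       : -4 -4 -4
irem      : -4 0
swap      : 0 -4
swap      : -4 0
swap      : 0 -4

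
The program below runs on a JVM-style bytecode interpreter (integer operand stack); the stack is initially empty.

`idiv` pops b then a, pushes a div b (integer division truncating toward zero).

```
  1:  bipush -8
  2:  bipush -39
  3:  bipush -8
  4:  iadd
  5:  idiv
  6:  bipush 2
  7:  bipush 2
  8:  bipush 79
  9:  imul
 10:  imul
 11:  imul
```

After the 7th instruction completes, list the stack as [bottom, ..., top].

[0, 2, 2]

bipush -8   -8
bipush -39  -8 -39
bipush -8   -8 -39 -8
iadd        -8 -47
idiv        0
bipush 2    0 2
bipush 2    0 2 2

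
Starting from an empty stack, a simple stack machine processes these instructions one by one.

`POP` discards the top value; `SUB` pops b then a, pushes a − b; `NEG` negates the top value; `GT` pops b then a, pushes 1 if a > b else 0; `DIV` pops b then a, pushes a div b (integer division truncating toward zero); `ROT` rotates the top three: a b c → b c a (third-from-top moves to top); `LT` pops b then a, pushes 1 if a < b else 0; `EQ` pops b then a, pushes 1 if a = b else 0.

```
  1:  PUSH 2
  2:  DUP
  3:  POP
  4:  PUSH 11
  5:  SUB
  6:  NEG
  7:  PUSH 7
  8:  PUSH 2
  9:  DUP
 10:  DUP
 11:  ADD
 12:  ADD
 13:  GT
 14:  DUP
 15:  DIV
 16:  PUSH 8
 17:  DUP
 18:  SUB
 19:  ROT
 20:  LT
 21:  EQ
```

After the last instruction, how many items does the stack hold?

PUSH 2  → 2
DUP     → 2 2
POP     → 2
PUSH 11 → 2 11
SUB     → -9
NEG     → 9
PUSH 7  → 9 7
PUSH 2  → 9 7 2
DUP     → 9 7 2 2
DUP     → 9 7 2 2 2
ADD     → 9 7 2 4
ADD     → 9 7 6
GT      → 9 1
DUP     → 9 1 1
DIV     → 9 1
PUSH 8  → 9 1 8
DUP     → 9 1 8 8
SUB     → 9 1 0
ROT     → 1 0 9
LT      → 1 1
EQ      → 1

1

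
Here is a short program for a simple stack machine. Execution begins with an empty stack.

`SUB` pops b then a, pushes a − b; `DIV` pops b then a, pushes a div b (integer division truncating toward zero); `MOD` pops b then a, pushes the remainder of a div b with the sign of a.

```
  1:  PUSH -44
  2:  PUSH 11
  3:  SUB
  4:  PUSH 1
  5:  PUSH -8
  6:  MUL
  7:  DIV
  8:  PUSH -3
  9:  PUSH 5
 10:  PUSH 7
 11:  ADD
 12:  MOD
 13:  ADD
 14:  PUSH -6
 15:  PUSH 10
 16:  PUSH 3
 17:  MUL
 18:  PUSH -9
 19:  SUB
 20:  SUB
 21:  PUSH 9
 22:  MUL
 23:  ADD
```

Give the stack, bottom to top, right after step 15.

[3, -6, 10]

PUSH -44  [-44]
PUSH 11   [-44, 11]
SUB       [-55]
PUSH 1    [-55, 1]
PUSH -8   [-55, 1, -8]
MUL       [-55, -8]
DIV       [6]
PUSH -3   [6, -3]
PUSH 5    [6, -3, 5]
PUSH 7    [6, -3, 5, 7]
ADD       [6, -3, 12]
MOD       [6, -3]
ADD       [3]
PUSH -6   [3, -6]
PUSH 10   [3, -6, 10]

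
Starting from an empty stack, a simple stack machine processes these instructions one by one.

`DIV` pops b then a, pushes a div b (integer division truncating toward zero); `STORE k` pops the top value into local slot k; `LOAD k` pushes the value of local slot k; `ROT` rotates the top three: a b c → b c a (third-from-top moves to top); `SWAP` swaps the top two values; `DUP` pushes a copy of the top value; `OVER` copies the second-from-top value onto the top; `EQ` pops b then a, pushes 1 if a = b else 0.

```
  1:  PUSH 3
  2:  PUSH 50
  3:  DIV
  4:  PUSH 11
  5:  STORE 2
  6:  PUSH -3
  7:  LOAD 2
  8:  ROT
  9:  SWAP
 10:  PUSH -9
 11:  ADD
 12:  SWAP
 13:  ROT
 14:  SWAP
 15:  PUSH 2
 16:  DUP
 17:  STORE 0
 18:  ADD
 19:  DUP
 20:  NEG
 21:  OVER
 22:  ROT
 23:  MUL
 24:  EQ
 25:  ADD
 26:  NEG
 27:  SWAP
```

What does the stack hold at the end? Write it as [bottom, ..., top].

PUSH 3  : [3]
PUSH 50 : [3, 50]
DIV     : [0]
PUSH 11 : [0, 11]
STORE 2 : [0]
PUSH -3 : [0, -3]
LOAD 2  : [0, -3, 11]
ROT     : [-3, 11, 0]
SWAP    : [-3, 0, 11]
PUSH -9 : [-3, 0, 11, -9]
ADD     : [-3, 0, 2]
SWAP    : [-3, 2, 0]
ROT     : [2, 0, -3]
SWAP    : [2, -3, 0]
PUSH 2  : [2, -3, 0, 2]
DUP     : [2, -3, 0, 2, 2]
STORE 0 : [2, -3, 0, 2]
ADD     : [2, -3, 2]
DUP     : [2, -3, 2, 2]
NEG     : [2, -3, 2, -2]
OVER    : [2, -3, 2, -2, 2]
ROT     : [2, -3, -2, 2, 2]
MUL     : [2, -3, -2, 4]
EQ      : [2, -3, 0]
ADD     : [2, -3]
NEG     : [2, 3]
SWAP    : [3, 2]

[3, 2]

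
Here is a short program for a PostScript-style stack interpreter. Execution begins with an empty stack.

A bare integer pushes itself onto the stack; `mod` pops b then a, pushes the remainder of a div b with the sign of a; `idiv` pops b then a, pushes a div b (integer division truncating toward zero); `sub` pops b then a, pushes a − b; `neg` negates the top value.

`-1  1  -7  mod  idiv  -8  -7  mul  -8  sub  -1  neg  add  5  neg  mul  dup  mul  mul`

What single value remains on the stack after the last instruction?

-105625

-1   → [-1]
1    → [-1, 1]
-7   → [-1, 1, -7]
mod  → [-1, 1]
idiv → [-1]
-8   → [-1, -8]
-7   → [-1, -8, -7]
mul  → [-1, 56]
-8   → [-1, 56, -8]
sub  → [-1, 64]
-1   → [-1, 64, -1]
neg  → [-1, 64, 1]
add  → [-1, 65]
5    → [-1, 65, 5]
neg  → [-1, 65, -5]
mul  → [-1, -325]
dup  → [-1, -325, -325]
mul  → [-1, 105625]
mul  → [-105625]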